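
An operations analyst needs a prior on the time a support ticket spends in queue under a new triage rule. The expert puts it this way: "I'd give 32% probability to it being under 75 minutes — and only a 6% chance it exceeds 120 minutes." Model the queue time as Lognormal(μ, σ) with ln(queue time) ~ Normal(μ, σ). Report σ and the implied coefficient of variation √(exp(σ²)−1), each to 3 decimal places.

σ ≈ 0.232, CV ≈ 0.236

If T ~ Lognormal(μ,σ) then ln T ~ Normal(μ,σ), so the p-quantile of ln T is μ + z_p·σ.
ln(75) = 4.317 and ln(120) = 4.787; z_{0.32} = -0.4677, z_{0.94} = 1.555.
σ = (4.787 − 4.317)/(1.555 − (-0.4677)) = 0.232.
μ = 4.317 − (-0.4677)·0.232 = 4.426.
CV = √(exp(σ²)−1) = √(exp(0.0540)−1) = 0.236.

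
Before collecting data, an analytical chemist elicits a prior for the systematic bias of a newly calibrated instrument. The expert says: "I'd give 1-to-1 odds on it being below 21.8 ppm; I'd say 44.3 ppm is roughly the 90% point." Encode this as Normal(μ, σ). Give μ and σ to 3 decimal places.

μ = 21.800, σ = 17.557

For Normal(μ,σ), the p-quantile is μ + z_p·σ. Here z_{0.5} = 0, z_{0.9} = 1.282.
So 21.8 = μ + 0σ and 44.3 = μ + 1.282σ.
Subtracting: σ = (44.3 − 21.8)/(1.282 − (0)) = 17.557.
Then μ = 21.8 − (0)·17.557 = 21.800.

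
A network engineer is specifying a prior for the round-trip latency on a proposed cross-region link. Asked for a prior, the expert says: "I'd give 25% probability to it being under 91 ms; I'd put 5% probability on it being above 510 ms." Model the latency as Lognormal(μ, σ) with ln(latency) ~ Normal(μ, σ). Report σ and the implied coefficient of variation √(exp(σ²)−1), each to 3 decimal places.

σ ≈ 0.743, CV ≈ 0.859

If T ~ Lognormal(μ,σ) then ln T ~ Normal(μ,σ), so the p-quantile of ln T is μ + z_p·σ.
ln(91) = 4.511 and ln(510) = 6.234; z_{0.25} = -0.6745, z_{0.95} = 1.645.
σ = (6.234 − 4.511)/(1.645 − (-0.6745)) = 0.743.
μ = 4.511 − (-0.6745)·0.743 = 5.012.
CV = √(exp(σ²)−1) = √(exp(0.5522)−1) = 0.859.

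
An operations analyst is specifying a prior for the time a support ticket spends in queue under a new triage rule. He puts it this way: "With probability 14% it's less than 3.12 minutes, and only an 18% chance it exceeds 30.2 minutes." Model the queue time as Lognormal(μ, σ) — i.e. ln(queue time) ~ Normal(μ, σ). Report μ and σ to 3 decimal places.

If T ~ Lognormal(μ,σ) then ln T ~ Normal(μ,σ), so the p-quantile of ln T is μ + z_p·σ.
ln(3.12) = 1.138 and ln(30.2) = 3.408; z_{0.14} = -1.08, z_{0.82} = 0.9154.
σ = (3.408 − 1.138)/(0.9154 − (-1.08)) = 1.137.
μ = 1.138 − (-1.08)·1.137 = 2.367.

μ ≈ 2.367, σ ≈ 1.137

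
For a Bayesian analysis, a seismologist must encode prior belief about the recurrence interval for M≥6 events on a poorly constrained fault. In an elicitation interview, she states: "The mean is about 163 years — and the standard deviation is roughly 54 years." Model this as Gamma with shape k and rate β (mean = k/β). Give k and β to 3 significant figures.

k ≈ 9.11, β ≈ 0.0559

For Gamma(k, rate β): mean = k/β, variance = k/β², so CV = 1/√k.
CV = SD/mean = 54/163 = 0.3313, hence k = 1/CV² = 9.11.
Then β = k/mean = 9.11/163 = 0.0559.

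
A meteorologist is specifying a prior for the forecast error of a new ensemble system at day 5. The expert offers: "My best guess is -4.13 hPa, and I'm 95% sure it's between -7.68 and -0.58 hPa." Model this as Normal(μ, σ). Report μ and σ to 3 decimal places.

A symmetric 95% interval runs μ ± z·σ with z = 1.96.
Half-width = 3.55, so σ = 3.55/1.96 = 1.811.
μ is the stated best guess, -4.130.

μ = -4.130, σ = 1.811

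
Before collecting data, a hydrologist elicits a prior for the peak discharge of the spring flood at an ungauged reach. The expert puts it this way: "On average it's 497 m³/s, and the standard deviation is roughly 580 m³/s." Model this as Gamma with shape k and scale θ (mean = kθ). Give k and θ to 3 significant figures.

For Gamma(k, scale θ): mean = kθ, variance = kθ², so CV = 1/√k.
CV = SD/mean = 580/497 = 1.167, hence k = 1/CV² = 0.734.
Then θ = mean/k = 497/0.734 = 677.

k ≈ 0.734, θ ≈ 677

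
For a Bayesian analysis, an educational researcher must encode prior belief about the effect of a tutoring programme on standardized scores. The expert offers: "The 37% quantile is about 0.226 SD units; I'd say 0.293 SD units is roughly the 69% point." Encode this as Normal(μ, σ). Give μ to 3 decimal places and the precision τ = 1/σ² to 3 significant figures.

The p-quantile of Normal(μ,σ) is μ + z_p·σ, with z_{0.37} = -0.3319 and z_{0.69} = 0.4959.
Eliminate σ: μ = (z₂·x₁ − z₁·x₂)/(z₂ − z₁) = (0.4959·0.226 − (-0.3319)·0.293)/0.8277 = 0.253.
Then σ = (x₂ − x₁)/(z₂ − z₁) = (0.293 − 0.226)/0.8277 = 0.081.
Precision τ = 1/σ² = 1/0.08095² = 153.

μ = 0.253, τ = 153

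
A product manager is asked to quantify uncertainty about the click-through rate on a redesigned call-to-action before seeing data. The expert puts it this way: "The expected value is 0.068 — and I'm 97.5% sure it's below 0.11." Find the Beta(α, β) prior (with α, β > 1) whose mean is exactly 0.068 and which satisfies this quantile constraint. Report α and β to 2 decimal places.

α ≈ 11.69, β ≈ 160.18

With mean 0.068 fixed, write α = 0.068s, β = 0.932s where s = α+β.
Need P(θ < 0.11) = 0.975 under Beta(0.068s, 0.932s). Normal approximation: (q−m)/√(m(1−m)/s) ≈ z_{0.975} = 1.96, so s ≈ 0.068·0.932·(1.96)²/(0.11−0.068)² = 138.0.
At s = 138.0: P(θ<0.11) ≈ 0.962. Adjusting to match 0.975 gives s ≈ 171.87.
So α = 0.068·171.87 ≈ 11.69, β = 0.932·171.87 ≈ 160.18.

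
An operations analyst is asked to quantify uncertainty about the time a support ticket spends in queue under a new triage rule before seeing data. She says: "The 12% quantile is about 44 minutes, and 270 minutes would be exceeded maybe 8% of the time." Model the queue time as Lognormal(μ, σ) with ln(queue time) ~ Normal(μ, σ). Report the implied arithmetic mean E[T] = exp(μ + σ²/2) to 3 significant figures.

E[T] ≈ 129 minutes

If T ~ Lognormal(μ,σ) then ln T ~ Normal(μ,σ), so the p-quantile of ln T is μ + z_p·σ.
ln(44) = 3.784 and ln(270) = 5.598; z_{0.12} = -1.175, z_{0.92} = 1.405.
σ = (5.598 − 3.784)/(1.405 − (-1.175)) = 0.703.
μ = 3.784 − (-1.175)·0.703 = 4.610.
E[T] = exp(μ + σ²/2) = exp(4.610 + 0.2472) = 129 minutes.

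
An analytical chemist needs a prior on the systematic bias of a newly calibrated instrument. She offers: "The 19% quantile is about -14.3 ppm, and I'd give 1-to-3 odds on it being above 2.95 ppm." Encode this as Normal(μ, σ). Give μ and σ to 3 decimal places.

For Normal(μ,σ), the p-quantile is μ + z_p·σ. Here z_{0.19} = -0.8779, z_{0.75} = 0.6745.
So -14.3 = μ − 0.8779σ and 2.95 = μ + 0.6745σ.
Subtracting: σ = (2.95 − -14.3)/(0.6745 − (-0.8779)) = 11.112.
Then μ = -14.3 − (-0.8779)·11.112 = -4.545.

μ = -4.545, σ = 11.112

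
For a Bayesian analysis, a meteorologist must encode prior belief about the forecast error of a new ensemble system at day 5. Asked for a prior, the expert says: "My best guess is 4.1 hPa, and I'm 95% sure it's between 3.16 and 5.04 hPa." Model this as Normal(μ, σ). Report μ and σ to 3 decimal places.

μ = 4.100, σ = 0.480

A symmetric 95% interval runs μ ± z·σ with z = 1.96.
Half-width = 0.94, so σ = 0.94/1.96 = 0.480.
μ is the stated best guess, 4.100.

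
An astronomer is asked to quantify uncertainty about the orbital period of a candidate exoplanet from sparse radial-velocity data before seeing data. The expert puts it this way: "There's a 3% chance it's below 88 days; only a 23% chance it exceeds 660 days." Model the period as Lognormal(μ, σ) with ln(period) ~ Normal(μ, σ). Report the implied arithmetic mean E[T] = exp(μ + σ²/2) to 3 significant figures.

If T ~ Lognormal(μ,σ) then ln T ~ Normal(μ,σ), so the p-quantile of ln T is μ + z_p·σ.
ln(88) = 4.477 and ln(660) = 6.492; z_{0.03} = -1.881, z_{0.77} = 0.7388.
σ = (6.492 − 4.477)/(0.7388 − (-1.881)) = 0.769.
μ = 4.477 − (-1.881)·0.769 = 5.924.
E[T] = exp(μ + σ²/2) = exp(5.924 + 0.2958) = 503 days.

E[T] ≈ 503 days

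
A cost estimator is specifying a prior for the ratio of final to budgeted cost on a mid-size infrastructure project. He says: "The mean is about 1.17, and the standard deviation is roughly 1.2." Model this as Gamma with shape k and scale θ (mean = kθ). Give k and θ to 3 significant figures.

k ≈ 0.951, θ ≈ 1.23

For Gamma(k, scale θ): mean = kθ, variance = kθ², so CV = 1/√k.
CV = SD/mean = 1.2/1.17 = 1.026, hence k = 1/CV² = 0.951.
Then θ = mean/k = 1.17/0.951 = 1.23.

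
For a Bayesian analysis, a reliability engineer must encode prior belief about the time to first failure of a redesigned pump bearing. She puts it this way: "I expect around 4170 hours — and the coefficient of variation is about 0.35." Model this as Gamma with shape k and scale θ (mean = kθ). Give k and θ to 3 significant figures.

k ≈ 8.16, θ ≈ 511

For Gamma(k, scale θ): mean = kθ, variance = kθ², so CV = 1/√k.
CV = 0.35, hence k = 1/CV² = 8.16.
Then θ = mean/k = 4170/8.16 = 511.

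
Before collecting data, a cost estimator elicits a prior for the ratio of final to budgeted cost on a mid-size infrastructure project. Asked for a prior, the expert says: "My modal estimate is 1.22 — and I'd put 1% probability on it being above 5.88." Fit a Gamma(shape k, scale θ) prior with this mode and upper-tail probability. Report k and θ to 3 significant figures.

k ≈ 2.6, θ ≈ 0.761

Gamma(k,θ) with k>1 has mode (k−1)θ, so θ = 1.22/(k−1).
Need P(X < 5.88) = 0.99 with θ tied to k this way. Start at k = 2, θ = 1.22: P(X<5.88) ≈ 0.953.
Too low — raise k to concentrate. Iterating converges to k ≈ 2.6.
Then θ = 1.22/(2.6−1) ≈ 0.761.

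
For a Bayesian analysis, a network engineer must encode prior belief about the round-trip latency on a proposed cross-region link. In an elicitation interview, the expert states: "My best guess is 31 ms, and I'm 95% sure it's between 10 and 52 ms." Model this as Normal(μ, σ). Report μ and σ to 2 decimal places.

μ = 31.00, σ = 10.71

A symmetric 95% interval runs μ ± z·σ with z = 1.96.
Half-width = 21, so σ = 21/1.96 = 10.71.
μ is the stated best guess, 31.00.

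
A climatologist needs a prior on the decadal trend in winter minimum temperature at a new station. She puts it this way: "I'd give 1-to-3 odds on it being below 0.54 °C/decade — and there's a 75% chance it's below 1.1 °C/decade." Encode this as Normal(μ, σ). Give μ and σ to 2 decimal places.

The p-quantile of Normal(μ,σ) is μ + z_p·σ, with z_{0.25} = -0.6745 and z_{0.75} = 0.6745.
Eliminate σ: μ = (z₂·x₁ − z₁·x₂)/(z₂ − z₁) = (0.6745·0.54 − (-0.6745)·1.1)/1.349 = 0.82.
Then σ = (x₂ − x₁)/(z₂ − z₁) = (1.1 − 0.54)/1.349 = 0.42.

μ = 0.82, σ = 0.42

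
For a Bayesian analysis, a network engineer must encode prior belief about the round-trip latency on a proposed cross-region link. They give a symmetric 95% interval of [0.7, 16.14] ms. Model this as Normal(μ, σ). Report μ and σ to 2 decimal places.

μ = 8.42, σ = 3.94

A symmetric 95% interval runs μ ± z·σ with z = 1.96.
Half-width = 7.72, so σ = 7.72/1.96 = 3.94.
μ is the interval midpoint, 8.42.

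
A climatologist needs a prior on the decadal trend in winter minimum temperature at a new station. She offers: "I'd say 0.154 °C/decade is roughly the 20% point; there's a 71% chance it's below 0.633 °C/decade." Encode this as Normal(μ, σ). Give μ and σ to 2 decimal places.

μ = 0.44, σ = 0.34

For Normal(μ,σ), the p-quantile is μ + z_p·σ. Here z_{0.2} = -0.8416, z_{0.71} = 0.5534.
So 0.154 = μ − 0.8416σ and 0.633 = μ + 0.5534σ.
Subtracting: σ = (0.633 − 0.154)/(0.5534 − (-0.8416)) = 0.34.
Then μ = 0.154 − (-0.8416)·0.34 = 0.44.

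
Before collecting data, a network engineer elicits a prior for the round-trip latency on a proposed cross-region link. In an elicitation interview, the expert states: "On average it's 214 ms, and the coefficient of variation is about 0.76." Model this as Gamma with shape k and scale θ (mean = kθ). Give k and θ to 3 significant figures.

k ≈ 1.73, θ ≈ 124

For Gamma(k, scale θ): mean = kθ, variance = kθ², so CV = 1/√k.
CV = 0.76, hence k = 1/CV² = 1.73.
Then θ = mean/k = 214/1.73 = 124.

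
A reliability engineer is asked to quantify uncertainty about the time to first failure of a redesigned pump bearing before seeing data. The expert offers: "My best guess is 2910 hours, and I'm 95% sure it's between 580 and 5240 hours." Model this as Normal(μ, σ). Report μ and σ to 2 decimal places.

A symmetric 95% interval runs μ ± z·σ with z = 1.96.
Half-width = 2330, so σ = 2330/1.96 = 1188.80.
μ is the stated best guess, 2910.00.

μ = 2910.00, σ = 1188.80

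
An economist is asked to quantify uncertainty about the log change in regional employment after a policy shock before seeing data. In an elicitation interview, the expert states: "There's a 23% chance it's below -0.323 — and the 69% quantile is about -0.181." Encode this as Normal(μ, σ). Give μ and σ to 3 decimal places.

For Normal(μ,σ), the p-quantile is μ + z_p·σ. Here z_{0.23} = -0.7388, z_{0.69} = 0.4959.
So -0.323 = μ − 0.7388σ and -0.181 = μ + 0.4959σ.
Subtracting: σ = (-0.181 − -0.323)/(0.4959 − (-0.7388)) = 0.115.
Then μ = -0.323 − (-0.7388)·0.115 = -0.238.

μ = -0.238, σ = 0.115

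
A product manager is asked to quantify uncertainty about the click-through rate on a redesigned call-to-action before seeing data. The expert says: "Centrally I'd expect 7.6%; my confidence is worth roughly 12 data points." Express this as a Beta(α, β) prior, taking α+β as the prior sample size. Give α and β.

α = 0.912, β = 11.088

Under the effective-sample-size interpretation, Beta(α, β) has prior mean α/(α+β) and prior sample size α+β.
So α+β = 12 and α/(α+β) = 0.076, giving α = 0.076·12 = 0.912 and β = 12 − 0.912 = 11.088.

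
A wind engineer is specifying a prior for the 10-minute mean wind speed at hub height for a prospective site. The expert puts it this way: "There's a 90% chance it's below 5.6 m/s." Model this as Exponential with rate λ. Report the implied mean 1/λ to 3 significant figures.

P(T < 5.6) = 1 − e^(−λ·5.6) = 0.9, so λ = −ln(1−0.9)/5.6 = −ln(0.1)/5.6 = 0.411.
Mean = 1/λ = 2.43 m/s.

mean ≈ 2.43 m/s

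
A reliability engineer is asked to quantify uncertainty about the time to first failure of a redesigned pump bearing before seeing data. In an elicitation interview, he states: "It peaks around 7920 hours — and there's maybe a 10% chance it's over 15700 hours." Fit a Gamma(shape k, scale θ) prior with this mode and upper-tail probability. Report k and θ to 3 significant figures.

k ≈ 5.09, θ ≈ 1930

Gamma(k,θ) with k>1 has mode (k−1)θ, so θ = 7920/(k−1).
Need P(X < 15700) = 0.9 with θ tied to k this way. Start at k = 2, θ = 7920: P(X<15700) ≈ 0.589.
Too low — raise k to concentrate. Iterating converges to k ≈ 5.09.
Then θ = 7920/(5.09−1) ≈ 1930.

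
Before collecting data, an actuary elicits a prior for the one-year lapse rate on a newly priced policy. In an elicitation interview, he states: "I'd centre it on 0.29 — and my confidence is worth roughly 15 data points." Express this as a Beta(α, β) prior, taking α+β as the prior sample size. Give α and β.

Under the effective-sample-size interpretation, Beta(α, β) has prior mean α/(α+β) and prior sample size α+β.
So α+β = 15 and α/(α+β) = 0.29, giving α = 0.29·15 = 4.35 and β = 15 − 4.35 = 10.65.

α = 4.35, β = 10.65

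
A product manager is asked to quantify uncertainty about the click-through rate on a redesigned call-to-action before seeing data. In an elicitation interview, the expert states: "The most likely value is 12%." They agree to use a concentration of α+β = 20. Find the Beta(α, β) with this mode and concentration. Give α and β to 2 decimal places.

α = 3.16, β = 16.84

For α,β > 1 the Beta mode is (α−1)/(α+β−2). With α+β = 20, the mode is (α−1)/18.
Set (α−1)/18 = 0.12 → α = 1 + 0.12·18 = 3.16.
β = 20 − α = 16.84.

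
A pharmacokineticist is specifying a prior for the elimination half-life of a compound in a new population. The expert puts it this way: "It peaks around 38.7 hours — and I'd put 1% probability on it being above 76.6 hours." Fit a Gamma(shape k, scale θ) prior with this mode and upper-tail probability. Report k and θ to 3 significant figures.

k ≈ 11.6, θ ≈ 3.67

Gamma(k,θ) with k>1 has mode (k−1)θ, so θ = 38.7/(k−1).
Need P(X < 76.6) = 0.99 with θ tied to k this way. Start at k = 2, θ = 38.7: P(X<76.6) ≈ 0.588.
Too low — raise k to concentrate. Iterating converges to k ≈ 11.6.
Then θ = 38.7/(11.6−1) ≈ 3.67.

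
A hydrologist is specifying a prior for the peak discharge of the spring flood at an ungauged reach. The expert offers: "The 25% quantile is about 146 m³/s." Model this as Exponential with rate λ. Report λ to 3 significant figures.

λ ≈ 0.00197

P(T < 146.0) = 1 − e^(−λ·146.0) = 0.25, so λ = −ln(1−0.25)/146.0 = −ln(0.75)/146.0 = 0.00197.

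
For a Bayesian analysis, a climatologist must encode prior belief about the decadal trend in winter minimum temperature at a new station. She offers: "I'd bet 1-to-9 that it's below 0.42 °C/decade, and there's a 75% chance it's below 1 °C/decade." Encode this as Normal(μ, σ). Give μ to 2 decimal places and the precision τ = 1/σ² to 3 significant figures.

For Normal(μ,σ), the p-quantile is μ + z_p·σ. Here z_{0.1} = -1.282, z_{0.75} = 0.6745.
So 0.42 = μ − 1.282σ and 1 = μ + 0.6745σ.
Subtracting: σ = (1 − 0.42)/(0.6745 − (-1.282)) = 0.30.
Then μ = 0.42 − (-1.282)·0.30 = 0.80.
Precision τ = 1/σ² = 1/0.2965² = 11.4.

μ = 0.80, τ = 11.4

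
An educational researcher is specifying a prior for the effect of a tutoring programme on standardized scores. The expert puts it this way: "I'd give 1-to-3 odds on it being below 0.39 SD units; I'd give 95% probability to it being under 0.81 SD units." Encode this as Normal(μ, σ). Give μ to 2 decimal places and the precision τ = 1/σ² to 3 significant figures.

The p-quantile of Normal(μ,σ) is μ + z_p·σ, with z_{0.25} = -0.6745 and z_{0.95} = 1.645.
Eliminate σ: μ = (z₂·x₁ − z₁·x₂)/(z₂ − z₁) = (1.645·0.39 − (-0.6745)·0.81)/2.319 = 0.51.
Then σ = (x₂ − x₁)/(z₂ − z₁) = (0.81 − 0.39)/2.319 = 0.18.
Precision τ = 1/σ² = 1/0.1811² = 30.5.

μ = 0.51, τ = 30.5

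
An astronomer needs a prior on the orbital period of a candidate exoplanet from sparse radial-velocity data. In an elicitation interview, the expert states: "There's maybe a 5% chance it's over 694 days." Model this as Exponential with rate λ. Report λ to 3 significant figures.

λ ≈ 0.00432

P(T > 694.0) = e^(−λ·694.0) = 0.05, so λ = −ln(0.05)/694.0 = 0.00432.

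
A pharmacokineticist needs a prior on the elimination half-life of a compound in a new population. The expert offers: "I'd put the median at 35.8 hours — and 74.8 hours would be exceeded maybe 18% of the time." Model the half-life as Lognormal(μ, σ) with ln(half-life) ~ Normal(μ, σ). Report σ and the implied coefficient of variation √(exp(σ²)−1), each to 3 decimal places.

σ ≈ 0.805, CV ≈ 0.955

If T ~ Lognormal(μ,σ) then ln T ~ Normal(μ,σ), so the p-quantile of ln T is μ + z_p·σ.
ln(35.8) = 3.578 and ln(74.8) = 4.315; z_{0.5} = 0, z_{0.82} = 0.9154.
σ = (4.315 − 3.578)/(0.9154 − (0)) = 0.805.
μ = 3.578 − (0)·0.805 = 3.578.
CV = √(exp(σ²)−1) = √(exp(0.6480)−1) = 0.955.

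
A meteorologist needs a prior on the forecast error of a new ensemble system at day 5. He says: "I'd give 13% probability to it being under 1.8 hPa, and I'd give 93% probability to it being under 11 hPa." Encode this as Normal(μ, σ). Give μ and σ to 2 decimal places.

For Normal(μ,σ), the p-quantile is μ + z_p·σ. Here z_{0.13} = -1.126, z_{0.93} = 1.476.
So 1.8 = μ − 1.126σ and 11 = μ + 1.476σ.
Subtracting: σ = (11 − 1.8)/(1.476 − (-1.126)) = 3.54.
Then μ = 1.8 − (-1.126)·3.54 = 5.78.

μ = 5.78, σ = 3.54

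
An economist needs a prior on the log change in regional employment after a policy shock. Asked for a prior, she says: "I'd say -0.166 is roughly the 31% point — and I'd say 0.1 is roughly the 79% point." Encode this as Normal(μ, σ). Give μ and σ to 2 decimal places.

For Normal(μ,σ), the p-quantile is μ + z_p·σ. Here z_{0.31} = -0.4959, z_{0.79} = 0.8064.
So -0.166 = μ − 0.4959σ and 0.1 = μ + 0.8064σ.
Subtracting: σ = (0.1 − -0.166)/(0.8064 − (-0.4959)) = 0.20.
Then μ = -0.166 − (-0.4959)·0.20 = -0.06.

μ = -0.06, σ = 0.20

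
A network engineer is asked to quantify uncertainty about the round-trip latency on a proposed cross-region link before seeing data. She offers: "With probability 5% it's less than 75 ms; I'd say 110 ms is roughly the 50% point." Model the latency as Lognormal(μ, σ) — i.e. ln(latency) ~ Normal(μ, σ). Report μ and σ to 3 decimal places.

μ ≈ 4.700, σ ≈ 0.233

If T ~ Lognormal(μ,σ) then ln T ~ Normal(μ,σ), so the p-quantile of ln T is μ + z_p·σ.
ln(75) = 4.317 and ln(110) = 4.7; z_{0.05} = -1.645, z_{0.5} = 0.
σ = (4.7 − 4.317)/(0 − (-1.645)) = 0.233.
μ = 4.317 − (-1.645)·0.233 = 4.700.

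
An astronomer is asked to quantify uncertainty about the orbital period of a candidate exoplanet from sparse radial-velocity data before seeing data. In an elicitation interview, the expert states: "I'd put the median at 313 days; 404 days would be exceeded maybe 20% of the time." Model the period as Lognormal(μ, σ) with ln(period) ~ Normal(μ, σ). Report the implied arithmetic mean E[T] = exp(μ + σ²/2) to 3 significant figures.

If T ~ Lognormal(μ,σ) then ln T ~ Normal(μ,σ), so the p-quantile of ln T is μ + z_p·σ.
ln(313) = 5.746 and ln(404) = 6.001; z_{0.5} = 0, z_{0.8} = 0.8416.
σ = (6.001 − 5.746)/(0.8416 − (0)) = 0.303.
μ = 5.746 − (0)·0.303 = 5.746.
E[T] = exp(μ + σ²/2) = exp(5.746 + 0.0460) = 328 days.

E[T] ≈ 328 days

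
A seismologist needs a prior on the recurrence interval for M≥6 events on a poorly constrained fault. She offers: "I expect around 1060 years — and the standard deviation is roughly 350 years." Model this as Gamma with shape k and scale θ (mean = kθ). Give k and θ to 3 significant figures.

For Gamma(k, scale θ): mean = kθ, variance = kθ², so CV = 1/√k.
CV = SD/mean = 350/1060 = 0.3302, hence k = 1/CV² = 9.17.
Then θ = mean/k = 1060/9.17 = 116.

k ≈ 9.17, θ ≈ 116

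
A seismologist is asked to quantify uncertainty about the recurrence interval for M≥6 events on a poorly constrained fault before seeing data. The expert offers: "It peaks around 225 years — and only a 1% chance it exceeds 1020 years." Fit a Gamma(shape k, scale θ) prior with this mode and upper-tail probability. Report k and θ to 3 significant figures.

k ≈ 2.77, θ ≈ 127

Gamma(k,θ) with k>1 has mode (k−1)θ, so θ = 225/(k−1).
Need P(X < 1020) = 0.99 with θ tied to k this way. Start at k = 2, θ = 225: P(X<1020) ≈ 0.941.
Too low — raise k to concentrate. Iterating converges to k ≈ 2.77.
Then θ = 225/(2.77−1) ≈ 127.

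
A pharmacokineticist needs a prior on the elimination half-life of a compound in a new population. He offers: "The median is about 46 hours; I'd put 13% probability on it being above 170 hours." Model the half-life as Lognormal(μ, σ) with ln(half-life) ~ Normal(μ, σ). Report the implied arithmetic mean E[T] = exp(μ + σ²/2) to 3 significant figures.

If T ~ Lognormal(μ,σ) then ln T ~ Normal(μ,σ), so the p-quantile of ln T is μ + z_p·σ.
ln(46) = 3.829 and ln(170) = 5.136; z_{0.5} = 0, z_{0.87} = 1.126.
σ = (5.136 − 3.829)/(1.126 − (0)) = 1.160.
μ = 3.829 − (0)·1.160 = 3.829.
E[T] = exp(μ + σ²/2) = exp(3.829 + 0.6734) = 90.2 hours.

E[T] ≈ 90.2 hours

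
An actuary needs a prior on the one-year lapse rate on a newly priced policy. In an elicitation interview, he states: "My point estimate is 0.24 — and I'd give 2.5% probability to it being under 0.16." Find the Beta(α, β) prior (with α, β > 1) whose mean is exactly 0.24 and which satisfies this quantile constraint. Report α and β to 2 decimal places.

α ≈ 22.77, β ≈ 72.09

With mean 0.24 fixed, write α = 0.24s, β = 0.76s where s = α+β.
Need P(θ < 0.16) = 0.025 under Beta(0.24s, 0.76s). Normal approximation: (q−m)/√(m(1−m)/s) ≈ z_{0.025} = -1.96, so s ≈ 0.24·0.76·(-1.96)²/(0.16−0.24)² = 109.5.
At s = 109.5: P(θ<0.16) ≈ 0.017. Adjusting to match 0.025 gives s ≈ 94.85.
So α = 0.24·94.85 ≈ 22.77, β = 0.76·94.85 ≈ 72.09.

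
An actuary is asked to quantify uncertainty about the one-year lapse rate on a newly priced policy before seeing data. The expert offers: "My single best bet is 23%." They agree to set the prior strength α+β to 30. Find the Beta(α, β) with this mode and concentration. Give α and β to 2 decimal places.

α = 7.44, β = 22.56

For α,β > 1 the Beta mode is (α−1)/(α+β−2). With α+β = 30, the mode is (α−1)/28.
Set (α−1)/28 = 0.23 → α = 1 + 0.23·28 = 7.44.
β = 30 − α = 22.56.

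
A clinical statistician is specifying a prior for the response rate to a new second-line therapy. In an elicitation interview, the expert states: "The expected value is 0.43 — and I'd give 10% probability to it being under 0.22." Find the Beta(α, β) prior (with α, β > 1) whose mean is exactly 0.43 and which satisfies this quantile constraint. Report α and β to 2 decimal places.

α ≈ 3.60, β ≈ 4.77

With mean 0.43 fixed, write α = 0.43s, β = 0.57s where s = α+β.
Need P(θ < 0.22) = 0.1 under Beta(0.43s, 0.57s). Normal approximation: (q−m)/√(m(1−m)/s) ≈ z_{0.1} = -1.28, so s ≈ 0.43·0.57·(-1.28)²/(0.22−0.43)² = 9.1.
At s = 9.1: P(θ<0.22) ≈ 0.089. Adjusting to match 0.1 gives s ≈ 8.37.
So α = 0.43·8.37 ≈ 3.60, β = 0.57·8.37 ≈ 4.77.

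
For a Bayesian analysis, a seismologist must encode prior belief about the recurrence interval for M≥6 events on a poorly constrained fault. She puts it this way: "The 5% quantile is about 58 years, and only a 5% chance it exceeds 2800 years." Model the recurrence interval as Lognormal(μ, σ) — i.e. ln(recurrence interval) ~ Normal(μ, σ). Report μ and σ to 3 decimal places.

If T ~ Lognormal(μ,σ) then ln T ~ Normal(μ,σ), so the p-quantile of ln T is μ + z_p·σ.
ln(58) = 4.06 and ln(2800) = 7.937; z_{0.05} = -1.645, z_{0.95} = 1.645.
σ = (7.937 − 4.06)/(1.645 − (-1.645)) = 1.179.
μ = 4.06 − (-1.645)·1.179 = 5.999.

μ ≈ 5.999, σ ≈ 1.179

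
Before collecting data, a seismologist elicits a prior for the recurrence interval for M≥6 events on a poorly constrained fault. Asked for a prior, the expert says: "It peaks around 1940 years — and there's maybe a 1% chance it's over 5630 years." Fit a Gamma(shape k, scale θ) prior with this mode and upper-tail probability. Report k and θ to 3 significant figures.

k ≈ 5, θ ≈ 485

Gamma(k,θ) with k>1 has mode (k−1)θ, so θ = 1940/(k−1).
Need P(X < 5630) = 0.99 with θ tied to k this way. Start at k = 2, θ = 1940: P(X<5630) ≈ 0.786.
Too low — raise k to concentrate. Iterating converges to k ≈ 5.
Then θ = 1940/(5−1) ≈ 485.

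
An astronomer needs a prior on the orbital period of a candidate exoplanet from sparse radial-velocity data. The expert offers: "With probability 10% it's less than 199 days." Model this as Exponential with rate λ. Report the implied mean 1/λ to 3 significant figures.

P(T < 199.0) = 1 − e^(−λ·199.0) = 0.1, so λ = −ln(1−0.1)/199.0 = −ln(0.9)/199.0 = 0.000529.
Mean = 1/λ = 1890 days.

mean ≈ 1890 days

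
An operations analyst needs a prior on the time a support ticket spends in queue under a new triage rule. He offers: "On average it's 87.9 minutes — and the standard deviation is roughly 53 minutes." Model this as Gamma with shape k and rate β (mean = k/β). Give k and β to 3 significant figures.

For Gamma(k, rate β): mean = k/β, variance = k/β², so CV = 1/√k.
CV = SD/mean = 53/87.9 = 0.603, hence k = 1/CV² = 2.75.
Then β = k/mean = 2.75/87.9 = 0.0313.

k ≈ 2.75, β ≈ 0.0313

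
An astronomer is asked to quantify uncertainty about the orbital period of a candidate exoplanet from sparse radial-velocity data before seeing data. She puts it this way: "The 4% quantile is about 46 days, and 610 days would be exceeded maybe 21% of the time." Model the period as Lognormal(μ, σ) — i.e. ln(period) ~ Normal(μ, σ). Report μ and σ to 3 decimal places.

μ ≈ 5.598, σ ≈ 1.011

If T ~ Lognormal(μ,σ) then ln T ~ Normal(μ,σ), so the p-quantile of ln T is μ + z_p·σ.
ln(46) = 3.829 and ln(610) = 6.413; z_{0.04} = -1.751, z_{0.79} = 0.8064.
σ = (6.413 − 3.829)/(0.8064 − (-1.751)) = 1.011.
μ = 3.829 − (-1.751)·1.011 = 5.598.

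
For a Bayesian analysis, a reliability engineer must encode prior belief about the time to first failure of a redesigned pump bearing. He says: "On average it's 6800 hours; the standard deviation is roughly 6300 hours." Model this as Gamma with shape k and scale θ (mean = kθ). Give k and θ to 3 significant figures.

k ≈ 1.17, θ ≈ 5840

For Gamma(k, scale θ): mean = kθ, variance = kθ², so CV = 1/√k.
CV = SD/mean = 6300/6800 = 0.9265, hence k = 1/CV² = 1.17.
Then θ = mean/k = 6800/1.17 = 5840.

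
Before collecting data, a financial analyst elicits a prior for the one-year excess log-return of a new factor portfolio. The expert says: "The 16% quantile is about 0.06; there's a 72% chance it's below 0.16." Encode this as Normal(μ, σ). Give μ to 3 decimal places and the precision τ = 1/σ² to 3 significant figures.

For Normal(μ,σ), the p-quantile is μ + z_p·σ. Here z_{0.16} = -0.9945, z_{0.72} = 0.5828.
So 0.06 = μ − 0.9945σ and 0.16 = μ + 0.5828σ.
Subtracting: σ = (0.16 − 0.06)/(0.5828 − (-0.9945)) = 0.063.
Then μ = 0.06 − (-0.9945)·0.063 = 0.123.
Precision τ = 1/σ² = 1/0.0634² = 249.

μ = 0.123, τ = 249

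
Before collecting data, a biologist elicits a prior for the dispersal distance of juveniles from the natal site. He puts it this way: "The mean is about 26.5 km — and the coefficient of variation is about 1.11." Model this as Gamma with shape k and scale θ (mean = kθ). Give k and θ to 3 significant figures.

k ≈ 0.812, θ ≈ 32.7

For Gamma(k, scale θ): mean = kθ, variance = kθ², so CV = 1/√k.
CV = 1.11, hence k = 1/CV² = 0.812.
Then θ = mean/k = 26.5/0.812 = 32.7.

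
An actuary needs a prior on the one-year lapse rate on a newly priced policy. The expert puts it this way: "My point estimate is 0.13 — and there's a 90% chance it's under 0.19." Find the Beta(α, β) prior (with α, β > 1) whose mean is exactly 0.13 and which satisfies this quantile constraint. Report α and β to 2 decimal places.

With mean 0.13 fixed, write α = 0.13s, β = 0.87s where s = α+β.
Need P(θ < 0.19) = 0.9 under Beta(0.13s, 0.87s). Normal approximation: (q−m)/√(m(1−m)/s) ≈ z_{0.9} = 1.28, so s ≈ 0.13·0.87·(1.28)²/(0.19−0.13)² = 51.6.
At s = 51.6: P(θ<0.19) ≈ 0.893. Adjusting to match 0.9 gives s ≈ 55.23.
So α = 0.13·55.23 ≈ 7.18, β = 0.87·55.23 ≈ 48.05.

α ≈ 7.18, β ≈ 48.05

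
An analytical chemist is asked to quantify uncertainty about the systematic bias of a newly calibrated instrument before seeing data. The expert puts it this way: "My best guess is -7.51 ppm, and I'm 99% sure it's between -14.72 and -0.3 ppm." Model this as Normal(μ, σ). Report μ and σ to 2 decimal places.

μ = -7.51, σ = 2.80

A symmetric 99% interval runs μ ± z·σ with z = 2.576.
Half-width = 7.21, so σ = 7.21/2.576 = 2.80.
μ is the stated best guess, -7.51.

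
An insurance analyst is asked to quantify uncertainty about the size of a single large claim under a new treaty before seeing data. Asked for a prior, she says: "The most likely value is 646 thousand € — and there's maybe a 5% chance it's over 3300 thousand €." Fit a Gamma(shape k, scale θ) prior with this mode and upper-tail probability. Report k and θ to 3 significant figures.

Gamma(k,θ) with k>1 has mode (k−1)θ, so θ = 646/(k−1).
Need P(X < 3300) = 0.95 with θ tied to k this way. Start at k = 2, θ = 646: P(X<3300) ≈ 0.963.
Too high — lower k to spread out. Iterating converges to k ≈ 1.9.
Then θ = 646/(1.9−1) ≈ 722.

k ≈ 1.9, θ ≈ 722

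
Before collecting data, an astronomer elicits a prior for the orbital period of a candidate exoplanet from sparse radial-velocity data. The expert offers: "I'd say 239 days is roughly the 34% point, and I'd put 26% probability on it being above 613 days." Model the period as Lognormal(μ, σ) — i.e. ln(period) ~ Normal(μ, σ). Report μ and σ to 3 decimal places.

μ ≈ 5.844, σ ≈ 0.892

If T ~ Lognormal(μ,σ) then ln T ~ Normal(μ,σ), so the p-quantile of ln T is μ + z_p·σ.
ln(239) = 5.476 and ln(613) = 6.418; z_{0.34} = -0.4125, z_{0.74} = 0.6433.
σ = (6.418 − 5.476)/(0.6433 − (-0.4125)) = 0.892.
μ = 5.476 − (-0.4125)·0.892 = 5.844.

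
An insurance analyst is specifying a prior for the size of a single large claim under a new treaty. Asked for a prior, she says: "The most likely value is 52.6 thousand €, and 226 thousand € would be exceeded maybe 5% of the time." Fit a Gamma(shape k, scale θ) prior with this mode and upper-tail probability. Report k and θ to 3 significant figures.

k ≈ 2.17, θ ≈ 45.1

Gamma(k,θ) with k>1 has mode (k−1)θ, so θ = 52.6/(k−1).
Need P(X < 226) = 0.95 with θ tied to k this way. Start at k = 2, θ = 52.6: P(X<226) ≈ 0.928.
Too low — raise k to concentrate. Iterating converges to k ≈ 2.17.
Then θ = 52.6/(2.17−1) ≈ 45.1.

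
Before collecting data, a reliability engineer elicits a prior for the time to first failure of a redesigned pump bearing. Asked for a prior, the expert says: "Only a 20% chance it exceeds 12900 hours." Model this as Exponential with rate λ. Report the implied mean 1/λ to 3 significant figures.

P(T > 12900.0) = e^(−λ·12900.0) = 0.2, so λ = −ln(0.2)/12900.0 = 0.000125.
Mean = 1/λ = 8020 hours.

mean ≈ 8020 hours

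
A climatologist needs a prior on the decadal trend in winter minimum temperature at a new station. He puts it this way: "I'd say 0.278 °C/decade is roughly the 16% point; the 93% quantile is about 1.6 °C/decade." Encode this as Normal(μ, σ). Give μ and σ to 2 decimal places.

μ = 0.81, σ = 0.54

The p-quantile of Normal(μ,σ) is μ + z_p·σ, with z_{0.16} = -0.9945 and z_{0.93} = 1.476.
Eliminate σ: μ = (z₂·x₁ − z₁·x₂)/(z₂ − z₁) = (1.476·0.278 − (-0.9945)·1.6)/2.47 = 0.81.
Then σ = (x₂ − x₁)/(z₂ − z₁) = (1.6 − 0.278)/2.47 = 0.54.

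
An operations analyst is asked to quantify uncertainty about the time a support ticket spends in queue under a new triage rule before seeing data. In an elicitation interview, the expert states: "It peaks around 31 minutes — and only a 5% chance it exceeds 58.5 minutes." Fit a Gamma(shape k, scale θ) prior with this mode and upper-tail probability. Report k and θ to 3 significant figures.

Gamma(k,θ) with k>1 has mode (k−1)θ, so θ = 31/(k−1).
Need P(X < 58.5) = 0.95 with θ tied to k this way. Start at k = 2, θ = 31: P(X<58.5) ≈ 0.563.
Too low — raise k to concentrate. Iterating converges to k ≈ 7.9.
Then θ = 31/(7.9−1) ≈ 4.5.

k ≈ 7.9, θ ≈ 4.5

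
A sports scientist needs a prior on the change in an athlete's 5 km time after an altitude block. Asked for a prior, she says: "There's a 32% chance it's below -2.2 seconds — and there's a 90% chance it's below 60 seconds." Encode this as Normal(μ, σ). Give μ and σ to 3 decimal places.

The p-quantile of Normal(μ,σ) is μ + z_p·σ, with z_{0.32} = -0.4677 and z_{0.9} = 1.282.
Eliminate σ: μ = (z₂·x₁ − z₁·x₂)/(z₂ − z₁) = (1.282·-2.2 − (-0.4677)·60)/1.749 = 14.430.
Then σ = (x₂ − x₁)/(z₂ − z₁) = (60 − -2.2)/1.749 = 35.558.

μ = 14.430, σ = 35.558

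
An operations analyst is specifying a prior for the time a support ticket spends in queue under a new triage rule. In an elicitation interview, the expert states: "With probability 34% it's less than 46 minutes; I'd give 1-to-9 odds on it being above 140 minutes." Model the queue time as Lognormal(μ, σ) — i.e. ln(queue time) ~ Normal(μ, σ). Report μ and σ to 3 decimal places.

μ ≈ 4.100, σ ≈ 0.657

If T ~ Lognormal(μ,σ) then ln T ~ Normal(μ,σ), so the p-quantile of ln T is μ + z_p·σ.
ln(46) = 3.829 and ln(140) = 4.942; z_{0.34} = -0.4125, z_{0.9} = 1.282.
σ = (4.942 − 3.829)/(1.282 − (-0.4125)) = 0.657.
μ = 3.829 − (-0.4125)·0.657 = 4.100.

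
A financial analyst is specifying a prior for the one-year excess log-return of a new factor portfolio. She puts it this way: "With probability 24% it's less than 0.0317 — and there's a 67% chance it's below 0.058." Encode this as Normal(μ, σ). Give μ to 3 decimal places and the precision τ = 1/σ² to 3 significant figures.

μ = 0.048, τ = 1900

For Normal(μ,σ), the p-quantile is μ + z_p·σ. Here z_{0.24} = -0.7063, z_{0.67} = 0.4399.
So 0.0317 = μ − 0.7063σ and 0.058 = μ + 0.4399σ.
Subtracting: σ = (0.058 − 0.0317)/(0.4399 − (-0.7063)) = 0.023.
Then μ = 0.0317 − (-0.7063)·0.023 = 0.048.
Precision τ = 1/σ² = 1/0.02295² = 1900.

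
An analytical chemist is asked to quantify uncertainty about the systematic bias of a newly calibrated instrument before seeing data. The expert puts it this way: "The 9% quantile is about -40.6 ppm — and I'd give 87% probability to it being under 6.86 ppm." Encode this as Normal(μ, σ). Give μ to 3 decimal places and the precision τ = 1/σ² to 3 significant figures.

μ = -14.808, τ = 0.0027

The p-quantile of Normal(μ,σ) is μ + z_p·σ, with z_{0.09} = -1.341 and z_{0.87} = 1.126.
Eliminate σ: μ = (z₂·x₁ − z₁·x₂)/(z₂ − z₁) = (1.126·-40.6 − (-1.341)·6.86)/2.467 = -14.808.
Then σ = (x₂ − x₁)/(z₂ − z₁) = (6.86 − -40.6)/2.467 = 19.237.
Precision τ = 1/σ² = 1/19.24² = 0.0027.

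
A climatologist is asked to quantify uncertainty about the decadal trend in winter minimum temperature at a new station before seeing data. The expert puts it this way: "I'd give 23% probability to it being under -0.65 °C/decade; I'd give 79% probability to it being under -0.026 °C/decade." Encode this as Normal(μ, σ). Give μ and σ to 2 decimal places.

The p-quantile of Normal(μ,σ) is μ + z_p·σ, with z_{0.23} = -0.7388 and z_{0.79} = 0.8064.
Eliminate σ: μ = (z₂·x₁ − z₁·x₂)/(z₂ − z₁) = (0.8064·-0.65 − (-0.7388)·-0.026)/1.545 = -0.35.
Then σ = (x₂ − x₁)/(z₂ − z₁) = (-0.026 − -0.65)/1.545 = 0.40.

μ = -0.35, σ = 0.40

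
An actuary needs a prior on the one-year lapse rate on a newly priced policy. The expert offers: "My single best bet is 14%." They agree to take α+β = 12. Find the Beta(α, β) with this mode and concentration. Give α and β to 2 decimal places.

For α,β > 1 the Beta mode is (α−1)/(α+β−2). With α+β = 12, the mode is (α−1)/10.
Set (α−1)/10 = 0.14 → α = 1 + 0.14·10 = 2.40.
β = 12 − α = 9.60.

α = 2.40, β = 9.60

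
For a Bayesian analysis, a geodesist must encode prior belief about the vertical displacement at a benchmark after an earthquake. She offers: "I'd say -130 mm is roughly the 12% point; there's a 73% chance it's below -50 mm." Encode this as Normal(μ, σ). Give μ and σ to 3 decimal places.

μ = -77.422, σ = 44.748

The p-quantile of Normal(μ,σ) is μ + z_p·σ, with z_{0.12} = -1.175 and z_{0.73} = 0.6128.
Eliminate σ: μ = (z₂·x₁ − z₁·x₂)/(z₂ − z₁) = (0.6128·-130 − (-1.175)·-50)/1.788 = -77.422.
Then σ = (x₂ − x₁)/(z₂ − z₁) = (-50 − -130)/1.788 = 44.748.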